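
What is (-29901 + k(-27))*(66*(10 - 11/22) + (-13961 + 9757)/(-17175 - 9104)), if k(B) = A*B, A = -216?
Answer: -396684486453/26279 ≈ -1.5095e+7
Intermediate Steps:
k(B) = -216*B
(-29901 + k(-27))*(66*(10 - 11/22) + (-13961 + 9757)/(-17175 - 9104)) = (-29901 - 216*(-27))*(66*(10 - 11/22) + (-13961 + 9757)/(-17175 - 9104)) = (-29901 + 5832)*(66*(10 - 11*1/22) - 4204/(-26279)) = -24069*(66*(10 - ½) - 4204*(-1/26279)) = -24069*(66*(19/2) + 4204/26279) = -24069*(627 + 4204/26279) = -24069*16481137/26279 = -396684486453/26279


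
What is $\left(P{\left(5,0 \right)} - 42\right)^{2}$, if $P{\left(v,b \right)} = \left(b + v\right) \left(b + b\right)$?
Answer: $1764$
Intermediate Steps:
$P{\left(v,b \right)} = 2 b \left(b + v\right)$ ($P{\left(v,b \right)} = \left(b + v\right) 2 b = 2 b \left(b + v\right)$)
$\left(P{\left(5,0 \right)} - 42\right)^{2} = \left(2 \cdot 0 \left(0 + 5\right) - 42\right)^{2} = \left(2 \cdot 0 \cdot 5 - 42\right)^{2} = \left(0 - 42\right)^{2} = \left(-42\right)^{2} = 1764$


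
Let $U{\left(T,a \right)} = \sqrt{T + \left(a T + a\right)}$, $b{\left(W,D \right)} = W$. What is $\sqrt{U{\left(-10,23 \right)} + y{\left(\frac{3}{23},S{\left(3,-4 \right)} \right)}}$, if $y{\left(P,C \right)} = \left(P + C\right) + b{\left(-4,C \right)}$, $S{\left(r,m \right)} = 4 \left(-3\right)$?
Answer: $\frac{\sqrt{-8395 + 529 i \sqrt{217}}}{23} \approx 1.7005 + 4.3314 i$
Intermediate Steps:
$U{\left(T,a \right)} = \sqrt{T + a + T a}$ ($U{\left(T,a \right)} = \sqrt{T + \left(T a + a\right)} = \sqrt{T + \left(a + T a\right)} = \sqrt{T + a + T a}$)
$S{\left(r,m \right)} = -12$
$y{\left(P,C \right)} = -4 + C + P$ ($y{\left(P,C \right)} = \left(P + C\right) - 4 = \left(C + P\right) - 4 = -4 + C + P$)
$\sqrt{U{\left(-10,23 \right)} + y{\left(\frac{3}{23},S{\left(3,-4 \right)} \right)}} = \sqrt{\sqrt{-10 + 23 - 230} - \left(16 - \frac{3}{23}\right)} = \sqrt{\sqrt{-10 + 23 - 230} - \frac{365}{23}} = \sqrt{\sqrt{-217} - \frac{365}{23}} = \sqrt{i \sqrt{217} - \frac{365}{23}} = \sqrt{- \frac{365}{23} + i \sqrt{217}}$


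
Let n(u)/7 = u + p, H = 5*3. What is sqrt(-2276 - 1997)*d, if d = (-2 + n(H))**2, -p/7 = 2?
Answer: 25*I*sqrt(4273) ≈ 1634.2*I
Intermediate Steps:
p = -14 (p = -7*2 = -14)
H = 15
n(u) = -98 + 7*u (n(u) = 7*(u - 14) = 7*(-14 + u) = -98 + 7*u)
d = 25 (d = (-2 + (-98 + 7*15))**2 = (-2 + (-98 + 105))**2 = (-2 + 7)**2 = 5**2 = 25)
sqrt(-2276 - 1997)*d = sqrt(-2276 - 1997)*25 = sqrt(-4273)*25 = (I*sqrt(4273))*25 = 25*I*sqrt(4273)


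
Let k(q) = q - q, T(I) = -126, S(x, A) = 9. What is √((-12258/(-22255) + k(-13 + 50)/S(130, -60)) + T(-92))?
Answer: 24*I*√107869985/22255 ≈ 11.2*I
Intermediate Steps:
k(q) = 0
√((-12258/(-22255) + k(-13 + 50)/S(130, -60)) + T(-92)) = √((-12258/(-22255) + 0/9) - 126) = √((-12258*(-1/22255) + 0*(⅑)) - 126) = √((12258/22255 + 0) - 126) = √(12258/22255 - 126) = √(-2791872/22255) = 24*I*√107869985/22255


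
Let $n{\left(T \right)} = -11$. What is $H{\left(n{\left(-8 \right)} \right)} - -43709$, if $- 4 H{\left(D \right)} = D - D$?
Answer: $43709$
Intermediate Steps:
$H{\left(D \right)} = 0$ ($H{\left(D \right)} = - \frac{D - D}{4} = \left(- \frac{1}{4}\right) 0 = 0$)
$H{\left(n{\left(-8 \right)} \right)} - -43709 = 0 - -43709 = 0 + 43709 = 43709$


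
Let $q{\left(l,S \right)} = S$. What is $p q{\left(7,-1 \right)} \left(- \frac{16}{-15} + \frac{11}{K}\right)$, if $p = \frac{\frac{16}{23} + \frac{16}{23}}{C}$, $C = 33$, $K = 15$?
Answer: $- \frac{96}{1265} \approx -0.075889$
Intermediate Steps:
$p = \frac{32}{759}$ ($p = \frac{\frac{16}{23} + \frac{16}{23}}{33} = \left(16 \cdot \frac{1}{23} + 16 \cdot \frac{1}{23}\right) \frac{1}{33} = \left(\frac{16}{23} + \frac{16}{23}\right) \frac{1}{33} = \frac{32}{23} \cdot \frac{1}{33} = \frac{32}{759} \approx 0.042161$)
$p q{\left(7,-1 \right)} \left(- \frac{16}{-15} + \frac{11}{K}\right) = \frac{32}{759} \left(-1\right) \left(- \frac{16}{-15} + \frac{11}{15}\right) = - \frac{32 \left(\left(-16\right) \left(- \frac{1}{15}\right) + 11 \cdot \frac{1}{15}\right)}{759} = - \frac{32 \left(\frac{16}{15} + \frac{11}{15}\right)}{759} = \left(- \frac{32}{759}\right) \frac{9}{5} = - \frac{96}{1265}$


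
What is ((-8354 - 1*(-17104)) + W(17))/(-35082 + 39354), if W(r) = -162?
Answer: 2147/1068 ≈ 2.0103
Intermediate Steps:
((-8354 - 1*(-17104)) + W(17))/(-35082 + 39354) = ((-8354 - 1*(-17104)) - 162)/(-35082 + 39354) = ((-8354 + 17104) - 162)/4272 = (8750 - 162)*(1/4272) = 8588*(1/4272) = 2147/1068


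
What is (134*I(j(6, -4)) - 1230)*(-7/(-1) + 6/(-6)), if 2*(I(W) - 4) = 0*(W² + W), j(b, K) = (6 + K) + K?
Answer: -4164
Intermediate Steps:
j(b, K) = 6 + 2*K
I(W) = 4 (I(W) = 4 + (0*(W² + W))/2 = 4 + (0*(W + W²))/2 = 4 + (½)*0 = 4 + 0 = 4)
(134*I(j(6, -4)) - 1230)*(-7/(-1) + 6/(-6)) = (134*4 - 1230)*(-7/(-1) + 6/(-6)) = (536 - 1230)*(-7*(-1) + 6*(-⅙)) = -694*(7 - 1) = -694*6 = -4164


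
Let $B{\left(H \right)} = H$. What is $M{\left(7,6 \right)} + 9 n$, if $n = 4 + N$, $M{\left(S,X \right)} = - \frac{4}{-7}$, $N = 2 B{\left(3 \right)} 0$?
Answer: $\frac{256}{7} \approx 36.571$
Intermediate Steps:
$N = 0$ ($N = 2 \cdot 3 \cdot 0 = 6 \cdot 0 = 0$)
$M{\left(S,X \right)} = \frac{4}{7}$ ($M{\left(S,X \right)} = \left(-4\right) \left(- \frac{1}{7}\right) = \frac{4}{7}$)
$n = 4$ ($n = 4 + 0 = 4$)
$M{\left(7,6 \right)} + 9 n = \frac{4}{7} + 9 \cdot 4 = \frac{4}{7} + 36 = \frac{256}{7}$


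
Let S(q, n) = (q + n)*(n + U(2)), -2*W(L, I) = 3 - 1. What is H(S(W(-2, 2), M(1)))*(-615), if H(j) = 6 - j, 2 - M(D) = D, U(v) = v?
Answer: -3690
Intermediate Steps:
M(D) = 2 - D
W(L, I) = -1 (W(L, I) = -(3 - 1)/2 = -1/2*2 = -1)
S(q, n) = (2 + n)*(n + q) (S(q, n) = (q + n)*(n + 2) = (n + q)*(2 + n) = (2 + n)*(n + q))
H(S(W(-2, 2), M(1)))*(-615) = (6 - ((2 - 1*1)**2 + 2*(2 - 1*1) + 2*(-1) + (2 - 1*1)*(-1)))*(-615) = (6 - ((2 - 1)**2 + 2*(2 - 1) - 2 + (2 - 1)*(-1)))*(-615) = (6 - (1**2 + 2*1 - 2 + 1*(-1)))*(-615) = (6 - (1 + 2 - 2 - 1))*(-615) = (6 - 1*0)*(-615) = (6 + 0)*(-615) = 6*(-615) = -3690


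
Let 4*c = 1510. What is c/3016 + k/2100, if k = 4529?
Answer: 1032301/452400 ≈ 2.2818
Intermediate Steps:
c = 755/2 (c = (¼)*1510 = 755/2 ≈ 377.50)
c/3016 + k/2100 = (755/2)/3016 + 4529/2100 = (755/2)*(1/3016) + 4529*(1/2100) = 755/6032 + 647/300 = 1032301/452400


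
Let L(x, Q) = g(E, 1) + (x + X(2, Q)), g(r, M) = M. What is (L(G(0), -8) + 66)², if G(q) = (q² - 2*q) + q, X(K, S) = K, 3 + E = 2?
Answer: 4761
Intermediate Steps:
E = -1 (E = -3 + 2 = -1)
G(q) = q² - q
L(x, Q) = 3 + x (L(x, Q) = 1 + (x + 2) = 1 + (2 + x) = 3 + x)
(L(G(0), -8) + 66)² = ((3 + 0*(-1 + 0)) + 66)² = ((3 + 0*(-1)) + 66)² = ((3 + 0) + 66)² = (3 + 66)² = 69² = 4761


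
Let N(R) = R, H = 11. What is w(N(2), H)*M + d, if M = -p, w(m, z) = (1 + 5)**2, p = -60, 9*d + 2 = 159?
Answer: 19597/9 ≈ 2177.4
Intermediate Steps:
d = 157/9 (d = -2/9 + (1/9)*159 = -2/9 + 53/3 = 157/9 ≈ 17.444)
w(m, z) = 36 (w(m, z) = 6**2 = 36)
M = 60 (M = -1*(-60) = 60)
w(N(2), H)*M + d = 36*60 + 157/9 = 2160 + 157/9 = 19597/9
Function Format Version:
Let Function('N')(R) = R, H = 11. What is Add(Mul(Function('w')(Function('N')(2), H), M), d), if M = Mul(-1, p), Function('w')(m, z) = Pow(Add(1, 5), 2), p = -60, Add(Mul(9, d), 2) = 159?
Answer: Rational(19597, 9) ≈ 2177.4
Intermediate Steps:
d = Rational(157, 9) (d = Add(Rational(-2, 9), Mul(Rational(1, 9), 159)) = Add(Rational(-2, 9), Rational(53, 3)) = Rational(157, 9) ≈ 17.444)
Function('w')(m, z) = 36 (Function('w')(m, z) = Pow(6, 2) = 36)
M = 60 (M = Mul(-1, -60) = 60)
Add(Mul(Function('w')(Function('N')(2), H), M), d) = Add(Mul(36, 60), Rational(157, 9)) = Add(2160, Rational(157, 9)) = Rational(19597, 9)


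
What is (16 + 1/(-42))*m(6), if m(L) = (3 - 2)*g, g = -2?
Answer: -671/21 ≈ -31.952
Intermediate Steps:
m(L) = -2 (m(L) = (3 - 2)*(-2) = 1*(-2) = -2)
(16 + 1/(-42))*m(6) = (16 + 1/(-42))*(-2) = (16 - 1/42)*(-2) = (671/42)*(-2) = -671/21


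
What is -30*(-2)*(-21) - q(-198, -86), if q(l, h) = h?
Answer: -1174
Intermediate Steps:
-30*(-2)*(-21) - q(-198, -86) = -30*(-2)*(-21) - 1*(-86) = 60*(-21) + 86 = -1260 + 86 = -1174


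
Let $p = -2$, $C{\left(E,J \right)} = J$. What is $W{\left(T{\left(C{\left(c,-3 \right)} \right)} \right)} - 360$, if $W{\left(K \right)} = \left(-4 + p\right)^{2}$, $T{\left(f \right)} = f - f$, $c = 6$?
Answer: $-324$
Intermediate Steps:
$T{\left(f \right)} = 0$
$W{\left(K \right)} = 36$ ($W{\left(K \right)} = \left(-4 - 2\right)^{2} = \left(-6\right)^{2} = 36$)
$W{\left(T{\left(C{\left(c,-3 \right)} \right)} \right)} - 360 = 36 - 360 = -324$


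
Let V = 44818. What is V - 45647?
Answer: -829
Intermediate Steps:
V - 45647 = 44818 - 45647 = -829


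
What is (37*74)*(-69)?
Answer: -188922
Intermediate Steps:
(37*74)*(-69) = 2738*(-69) = -188922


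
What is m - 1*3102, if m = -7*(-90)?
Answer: -2472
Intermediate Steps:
m = 630
m - 1*3102 = 630 - 1*3102 = 630 - 3102 = -2472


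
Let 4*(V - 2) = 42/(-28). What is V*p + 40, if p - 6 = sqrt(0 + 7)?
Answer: 199/4 + 13*sqrt(7)/8 ≈ 54.049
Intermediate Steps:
V = 13/8 (V = 2 + (42/(-28))/4 = 2 + (42*(-1/28))/4 = 2 + (1/4)*(-3/2) = 2 - 3/8 = 13/8 ≈ 1.6250)
p = 6 + sqrt(7) (p = 6 + sqrt(0 + 7) = 6 + sqrt(7) ≈ 8.6458)
V*p + 40 = 13*(6 + sqrt(7))/8 + 40 = (39/4 + 13*sqrt(7)/8) + 40 = 199/4 + 13*sqrt(7)/8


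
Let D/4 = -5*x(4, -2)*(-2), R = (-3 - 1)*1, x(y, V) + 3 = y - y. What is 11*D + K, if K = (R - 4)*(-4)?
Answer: -1288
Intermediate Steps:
x(y, V) = -3 (x(y, V) = -3 + (y - y) = -3 + 0 = -3)
R = -4 (R = -4*1 = -4)
D = -120 (D = 4*(-5*(-3)*(-2)) = 4*(15*(-2)) = 4*(-30) = -120)
K = 32 (K = (-4 - 4)*(-4) = -8*(-4) = 32)
11*D + K = 11*(-120) + 32 = -1320 + 32 = -1288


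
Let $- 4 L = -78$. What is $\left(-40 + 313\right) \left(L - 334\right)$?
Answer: $- \frac{171717}{2} \approx -85859.0$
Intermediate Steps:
$L = \frac{39}{2}$ ($L = \left(- \frac{1}{4}\right) \left(-78\right) = \frac{39}{2} \approx 19.5$)
$\left(-40 + 313\right) \left(L - 334\right) = \left(-40 + 313\right) \left(\frac{39}{2} - 334\right) = 273 \left(- \frac{629}{2}\right) = - \frac{171717}{2}$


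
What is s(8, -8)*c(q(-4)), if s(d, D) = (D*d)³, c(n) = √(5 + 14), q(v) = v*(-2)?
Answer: -262144*√19 ≈ -1.1427e+6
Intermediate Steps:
q(v) = -2*v
c(n) = √19
s(d, D) = D³*d³
s(8, -8)*c(q(-4)) = ((-8)³*8³)*√19 = (-512*512)*√19 = -262144*√19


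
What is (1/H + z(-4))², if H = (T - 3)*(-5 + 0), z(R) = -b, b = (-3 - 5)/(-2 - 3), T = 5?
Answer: 289/100 ≈ 2.8900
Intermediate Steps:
b = 8/5 (b = -8/(-5) = -8*(-⅕) = 8/5 ≈ 1.6000)
z(R) = -8/5 (z(R) = -1*8/5 = -8/5)
H = -10 (H = (5 - 3)*(-5 + 0) = 2*(-5) = -10)
(1/H + z(-4))² = (1/(-10) - 8/5)² = (-⅒ - 8/5)² = (-17/10)² = 289/100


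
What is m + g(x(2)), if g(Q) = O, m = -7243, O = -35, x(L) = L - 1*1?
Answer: -7278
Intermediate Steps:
x(L) = -1 + L (x(L) = L - 1 = -1 + L)
g(Q) = -35
m + g(x(2)) = -7243 - 35 = -7278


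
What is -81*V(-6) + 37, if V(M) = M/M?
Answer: -44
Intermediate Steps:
V(M) = 1
-81*V(-6) + 37 = -81*1 + 37 = -81 + 37 = -44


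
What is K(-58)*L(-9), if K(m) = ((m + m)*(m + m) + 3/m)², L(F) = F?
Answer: -5481849582225/3364 ≈ -1.6296e+9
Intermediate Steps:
K(m) = (3/m + 4*m²)² (K(m) = ((2*m)*(2*m) + 3/m)² = (4*m² + 3/m)² = (3/m + 4*m²)²)
K(-58)*L(-9) = ((3 + 4*(-58)³)²/(-58)²)*(-9) = ((3 + 4*(-195112))²/3364)*(-9) = ((3 - 780448)²/3364)*(-9) = ((1/3364)*(-780445)²)*(-9) = ((1/3364)*609094398025)*(-9) = (609094398025/3364)*(-9) = -5481849582225/3364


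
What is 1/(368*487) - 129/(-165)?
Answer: 7706343/9856880 ≈ 0.78182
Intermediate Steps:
1/(368*487) - 129/(-165) = (1/368)*(1/487) - 129*(-1/165) = 1/179216 + 43/55 = 7706343/9856880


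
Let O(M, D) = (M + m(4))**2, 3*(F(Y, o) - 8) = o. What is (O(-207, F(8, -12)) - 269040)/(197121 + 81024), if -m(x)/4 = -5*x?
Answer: -252911/278145 ≈ -0.90928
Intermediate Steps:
m(x) = 20*x (m(x) = -(-20)*x = 20*x)
F(Y, o) = 8 + o/3
O(M, D) = (80 + M)**2 (O(M, D) = (M + 20*4)**2 = (M + 80)**2 = (80 + M)**2)
(O(-207, F(8, -12)) - 269040)/(197121 + 81024) = ((80 - 207)**2 - 269040)/(197121 + 81024) = ((-127)**2 - 269040)/278145 = (16129 - 269040)*(1/278145) = -252911*1/278145 = -252911/278145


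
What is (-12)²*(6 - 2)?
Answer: 576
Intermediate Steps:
(-12)²*(6 - 2) = 144*4 = 576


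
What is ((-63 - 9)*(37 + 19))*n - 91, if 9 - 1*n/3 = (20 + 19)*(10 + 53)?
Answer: 29610917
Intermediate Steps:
n = -7344 (n = 27 - 3*(20 + 19)*(10 + 53) = 27 - 117*63 = 27 - 3*2457 = 27 - 7371 = -7344)
((-63 - 9)*(37 + 19))*n - 91 = ((-63 - 9)*(37 + 19))*(-7344) - 91 = -72*56*(-7344) - 91 = -4032*(-7344) - 91 = 29611008 - 91 = 29610917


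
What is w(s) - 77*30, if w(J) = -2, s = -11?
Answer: -2312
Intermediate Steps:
w(s) - 77*30 = -2 - 77*30 = -2 - 2310 = -2312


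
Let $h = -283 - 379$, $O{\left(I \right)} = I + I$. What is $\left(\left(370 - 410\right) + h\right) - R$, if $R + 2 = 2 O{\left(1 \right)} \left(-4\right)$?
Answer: $-684$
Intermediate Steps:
$O{\left(I \right)} = 2 I$
$R = -18$ ($R = -2 + 2 \cdot 2 \cdot 1 \left(-4\right) = -2 + 2 \cdot 2 \left(-4\right) = -2 + 4 \left(-4\right) = -2 - 16 = -18$)
$h = -662$ ($h = -283 - 379 = -662$)
$\left(\left(370 - 410\right) + h\right) - R = \left(\left(370 - 410\right) - 662\right) - -18 = \left(-40 - 662\right) + 18 = -702 + 18 = -684$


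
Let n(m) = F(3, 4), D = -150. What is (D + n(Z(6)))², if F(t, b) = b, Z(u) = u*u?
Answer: 21316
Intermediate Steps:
Z(u) = u²
n(m) = 4
(D + n(Z(6)))² = (-150 + 4)² = (-146)² = 21316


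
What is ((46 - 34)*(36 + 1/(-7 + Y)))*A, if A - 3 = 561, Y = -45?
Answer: 3165732/13 ≈ 2.4352e+5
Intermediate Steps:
A = 564 (A = 3 + 561 = 564)
((46 - 34)*(36 + 1/(-7 + Y)))*A = ((46 - 34)*(36 + 1/(-7 - 45)))*564 = (12*(36 + 1/(-52)))*564 = (12*(36 - 1/52))*564 = (12*(1871/52))*564 = (5613/13)*564 = 3165732/13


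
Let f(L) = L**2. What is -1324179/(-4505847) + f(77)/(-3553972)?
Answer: 1559793307375/5337884691428 ≈ 0.29221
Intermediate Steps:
-1324179/(-4505847) + f(77)/(-3553972) = -1324179/(-4505847) + 77**2/(-3553972) = -1324179*(-1/4505847) + 5929*(-1/3553972) = 441393/1501949 - 5929/3553972 = 1559793307375/5337884691428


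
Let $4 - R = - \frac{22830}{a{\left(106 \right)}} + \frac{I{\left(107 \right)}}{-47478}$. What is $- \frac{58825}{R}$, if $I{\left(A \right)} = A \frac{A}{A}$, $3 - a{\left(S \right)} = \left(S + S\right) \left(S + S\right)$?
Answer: $- \frac{125515420042350}{7455721139} \approx -16835.0$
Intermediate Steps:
$a{\left(S \right)} = 3 - 4 S^{2}$ ($a{\left(S \right)} = 3 - \left(S + S\right) \left(S + S\right) = 3 - 2 S 2 S = 3 - 4 S^{2}$)
$I{\left(A \right)} = A$ ($I{\left(A \right)} = A 1 = A$)
$R = \frac{7455721139}{2133708798}$ ($R = 4 - \left(- \frac{22830}{3 - 4 \cdot 106^{2}} + \frac{107}{-47478}\right) = 4 - \left(- \frac{22830}{3 - 44944} + 107 \left(- \frac{1}{47478}\right)\right) = 4 - \left(- \frac{22830}{3 - 44944} - \frac{107}{47478}\right) = 4 - \left(- \frac{22830}{-44941} - \frac{107}{47478}\right) = 4 - \left(\left(-22830\right) \left(- \frac{1}{44941}\right) - \frac{107}{47478}\right) = 4 - \left(\frac{22830}{44941} - \frac{107}{47478}\right) = 4 - \frac{1079114053}{2133708798} = \frac{7455721139}{2133708798} \approx 3.4943$)
$- \frac{58825}{R} = - \frac{58825}{\frac{7455721139}{2133708798}} = \left(-58825\right) \frac{2133708798}{7455721139} = - \frac{125515420042350}{7455721139}$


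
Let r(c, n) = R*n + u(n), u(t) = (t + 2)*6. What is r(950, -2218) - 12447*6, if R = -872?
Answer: 1846118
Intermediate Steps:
u(t) = 12 + 6*t (u(t) = (2 + t)*6 = 12 + 6*t)
r(c, n) = 12 - 866*n (r(c, n) = -872*n + (12 + 6*n) = 12 - 866*n)
r(950, -2218) - 12447*6 = (12 - 866*(-2218)) - 12447*6 = (12 + 1920788) - 74682 = 1920800 - 74682 = 1846118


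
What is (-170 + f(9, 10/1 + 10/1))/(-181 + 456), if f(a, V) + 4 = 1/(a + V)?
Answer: -1009/1595 ≈ -0.63260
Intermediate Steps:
f(a, V) = -4 + 1/(V + a) (f(a, V) = -4 + 1/(a + V) = -4 + 1/(V + a))
(-170 + f(9, 10/1 + 10/1))/(-181 + 456) = (-170 + (1 - 4*(10/1 + 10/1) - 4*9)/((10/1 + 10/1) + 9))/(-181 + 456) = (-170 + (1 - 4*(10*1 + 10*1) - 36)/((10*1 + 10*1) + 9))/275 = (-170 + (1 - 4*(10 + 10) - 36)/((10 + 10) + 9))*(1/275) = (-170 + (1 - 4*20 - 36)/(20 + 9))*(1/275) = (-170 + (1 - 80 - 36)/29)*(1/275) = (-170 + (1/29)*(-115))*(1/275) = (-170 - 115/29)*(1/275) = -5045/29*1/275 = -1009/1595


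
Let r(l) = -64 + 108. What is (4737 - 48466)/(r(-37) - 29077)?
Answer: 43729/29033 ≈ 1.5062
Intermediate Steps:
r(l) = 44
(4737 - 48466)/(r(-37) - 29077) = (4737 - 48466)/(44 - 29077) = -43729/(-29033) = -43729*(-1/29033) = 43729/29033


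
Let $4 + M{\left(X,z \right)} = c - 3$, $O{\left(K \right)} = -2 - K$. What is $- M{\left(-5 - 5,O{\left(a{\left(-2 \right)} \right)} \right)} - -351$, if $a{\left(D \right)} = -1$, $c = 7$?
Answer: $351$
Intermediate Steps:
$M{\left(X,z \right)} = 0$ ($M{\left(X,z \right)} = -4 + \left(7 - 3\right) = -4 + 4 = 0$)
$- M{\left(-5 - 5,O{\left(a{\left(-2 \right)} \right)} \right)} - -351 = \left(-1\right) 0 - -351 = 0 + 351 = 351$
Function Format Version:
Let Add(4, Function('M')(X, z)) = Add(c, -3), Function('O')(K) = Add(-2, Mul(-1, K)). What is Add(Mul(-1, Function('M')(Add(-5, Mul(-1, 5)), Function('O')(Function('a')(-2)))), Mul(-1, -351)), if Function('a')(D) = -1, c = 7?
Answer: 351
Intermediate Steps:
Function('M')(X, z) = 0 (Function('M')(X, z) = Add(-4, Add(7, -3)) = Add(-4, 4) = 0)
Add(Mul(-1, Function('M')(Add(-5, Mul(-1, 5)), Function('O')(Function('a')(-2)))), Mul(-1, -351)) = Add(Mul(-1, 0), Mul(-1, -351)) = Add(0, 351) = 351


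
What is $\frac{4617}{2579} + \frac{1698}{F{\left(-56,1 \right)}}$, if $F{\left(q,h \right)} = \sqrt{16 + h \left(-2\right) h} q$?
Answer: $\frac{4617}{2579} - \frac{849 \sqrt{14}}{392} \approx -6.3135$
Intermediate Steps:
$F{\left(q,h \right)} = q \sqrt{16 - 2 h^{2}}$ ($F{\left(q,h \right)} = \sqrt{16 + - 2 h h} q = \sqrt{16 - 2 h^{2}} q = q \sqrt{16 - 2 h^{2}}$)
$\frac{4617}{2579} + \frac{1698}{F{\left(-56,1 \right)}} = \frac{4617}{2579} + \frac{1698}{\left(-56\right) \sqrt{16 - 2 \cdot 1^{2}}} = 4617 \cdot \frac{1}{2579} + \frac{1698}{\left(-56\right) \sqrt{16 - 2}} = \frac{4617}{2579} + \frac{1698}{\left(-56\right) \sqrt{16 - 2}} = \frac{4617}{2579} + \frac{1698}{\left(-56\right) \sqrt{14}} = \frac{4617}{2579} + 1698 \left(- \frac{\sqrt{14}}{784}\right) = \frac{4617}{2579} - \frac{849 \sqrt{14}}{392}$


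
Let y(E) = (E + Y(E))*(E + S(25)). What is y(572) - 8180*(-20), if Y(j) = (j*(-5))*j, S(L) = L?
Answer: -976139156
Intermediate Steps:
Y(j) = -5*j² (Y(j) = (-5*j)*j = -5*j²)
y(E) = (25 + E)*(E - 5*E²) (y(E) = (E - 5*E²)*(E + 25) = (E - 5*E²)*(25 + E) = (25 + E)*(E - 5*E²))
y(572) - 8180*(-20) = 572*(25 - 124*572 - 5*572²) - 8180*(-20) = 572*(25 - 70928 - 5*327184) - 1*(-163600) = 572*(25 - 70928 - 1635920) + 163600 = 572*(-1706823) + 163600 = -976302756 + 163600 = -976139156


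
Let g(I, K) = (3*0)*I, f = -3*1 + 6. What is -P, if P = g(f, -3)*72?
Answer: 0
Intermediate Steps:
f = 3 (f = -3 + 6 = 3)
g(I, K) = 0 (g(I, K) = 0*I = 0)
P = 0 (P = 0*72 = 0)
-P = -1*0 = 0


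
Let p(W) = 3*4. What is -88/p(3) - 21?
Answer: -85/3 ≈ -28.333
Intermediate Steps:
p(W) = 12
-88/p(3) - 21 = -88/12 - 21 = -4*11/6 - 21 = -22/3 - 21 = -85/3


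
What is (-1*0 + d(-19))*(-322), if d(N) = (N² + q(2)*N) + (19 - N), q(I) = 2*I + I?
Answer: -91770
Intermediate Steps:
q(I) = 3*I
d(N) = 19 + N² + 5*N (d(N) = (N² + (3*2)*N) + (19 - N) = (N² + 6*N) + (19 - N) = 19 + N² + 5*N)
(-1*0 + d(-19))*(-322) = (-1*0 + (19 + (-19)² + 5*(-19)))*(-322) = (0 + (19 + 361 - 95))*(-322) = (0 + 285)*(-322) = 285*(-322) = -91770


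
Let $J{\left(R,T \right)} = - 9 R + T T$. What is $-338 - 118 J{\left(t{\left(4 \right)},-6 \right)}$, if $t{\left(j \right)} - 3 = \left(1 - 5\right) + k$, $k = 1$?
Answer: $-4586$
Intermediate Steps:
$t{\left(j \right)} = 0$ ($t{\left(j \right)} = 3 + \left(\left(1 - 5\right) + 1\right) = 3 + \left(-4 + 1\right) = 3 - 3 = 0$)
$J{\left(R,T \right)} = T^{2} - 9 R$ ($J{\left(R,T \right)} = - 9 R + T^{2} = T^{2} - 9 R$)
$-338 - 118 J{\left(t{\left(4 \right)},-6 \right)} = -338 - 118 \left(\left(-6\right)^{2} - 0\right) = -338 - 118 \left(36 + 0\right) = -338 - 4248 = -4586$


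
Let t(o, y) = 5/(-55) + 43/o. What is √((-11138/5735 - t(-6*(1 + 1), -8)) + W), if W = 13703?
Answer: √1963474507152345/378510 ≈ 117.07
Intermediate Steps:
t(o, y) = -1/11 + 43/o (t(o, y) = 5*(-1/55) + 43/o = -1/11 + 43/o)
√((-11138/5735 - t(-6*(1 + 1), -8)) + W) = √((-11138/5735 - (473 - (-6)*(1 + 1))/(11*((-6*(1 + 1))))) + 13703) = √((-11138*1/5735 - (473 - (-6)*2)/(11*((-6*2)))) + 13703) = √((-11138/5735 - (473 - 1*(-12))/(11*(-12))) + 13703) = √((-11138/5735 - (-1)*(473 + 12)/(11*12)) + 13703) = √((-11138/5735 - (-1)*485/(11*12)) + 13703) = √((-11138/5735 - 1*(-485/132)) + 13703) = √((-11138/5735 + 485/132) + 13703) = √(1311259/757020 + 13703) = √(10374756319/757020) = √1963474507152345/378510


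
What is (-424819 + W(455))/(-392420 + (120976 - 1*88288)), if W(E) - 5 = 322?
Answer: 106123/89933 ≈ 1.1800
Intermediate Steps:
W(E) = 327 (W(E) = 5 + 322 = 327)
(-424819 + W(455))/(-392420 + (120976 - 1*88288)) = (-424819 + 327)/(-392420 + (120976 - 1*88288)) = -424492/(-392420 + (120976 - 88288)) = -424492/(-392420 + 32688) = -424492/(-359732) = -424492*(-1/359732) = 106123/89933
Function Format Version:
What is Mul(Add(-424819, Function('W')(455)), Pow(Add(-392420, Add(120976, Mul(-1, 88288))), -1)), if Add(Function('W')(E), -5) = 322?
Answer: Rational(106123, 89933) ≈ 1.1800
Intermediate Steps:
Function('W')(E) = 327 (Function('W')(E) = Add(5, 322) = 327)
Mul(Add(-424819, Function('W')(455)), Pow(Add(-392420, Add(120976, Mul(-1, 88288))), -1)) = Mul(Add(-424819, 327), Pow(Add(-392420, Add(120976, Mul(-1, 88288))), -1)) = Mul(-424492, Pow(Add(-392420, Add(120976, -88288)), -1)) = Mul(-424492, Pow(Add(-392420, 32688), -1)) = Mul(-424492, Pow(-359732, -1)) = Mul(-424492, Rational(-1, 359732)) = Rational(106123, 89933)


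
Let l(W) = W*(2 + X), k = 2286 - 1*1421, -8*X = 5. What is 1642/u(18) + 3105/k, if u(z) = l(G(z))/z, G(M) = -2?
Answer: -20445921/1903 ≈ -10744.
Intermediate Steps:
X = -5/8 (X = -⅛*5 = -5/8 ≈ -0.62500)
k = 865 (k = 2286 - 1421 = 865)
l(W) = 11*W/8 (l(W) = W*(2 - 5/8) = W*(11/8) = 11*W/8)
u(z) = -11/(4*z) (u(z) = ((11/8)*(-2))/z = -11/(4*z))
1642/u(18) + 3105/k = 1642/((-11/4/18)) + 3105/865 = 1642/((-11/4*1/18)) + 3105*(1/865) = 1642/(-11/72) + 621/173 = 1642*(-72/11) + 621/173 = -118224/11 + 621/173 = -20445921/1903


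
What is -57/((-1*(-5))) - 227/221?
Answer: -13732/1105 ≈ -12.427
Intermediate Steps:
-57/((-1*(-5))) - 227/221 = -57/5 - 227*1/221 = -57*1/5 - 227/221 = -57/5 - 227/221 = -13732/1105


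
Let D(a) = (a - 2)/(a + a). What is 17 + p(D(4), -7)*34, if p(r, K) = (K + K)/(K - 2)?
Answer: 629/9 ≈ 69.889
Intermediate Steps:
D(a) = (-2 + a)/(2*a) (D(a) = (-2 + a)/((2*a)) = (-2 + a)*(1/(2*a)) = (-2 + a)/(2*a))
p(r, K) = 2*K/(-2 + K) (p(r, K) = (2*K)/(-2 + K) = 2*K/(-2 + K))
17 + p(D(4), -7)*34 = 17 + (2*(-7)/(-2 - 7))*34 = 17 + (2*(-7)/(-9))*34 = 17 + (2*(-7)*(-⅑))*34 = 17 + (14/9)*34 = 17 + 476/9 = 629/9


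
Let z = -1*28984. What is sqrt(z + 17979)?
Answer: I*sqrt(11005) ≈ 104.9*I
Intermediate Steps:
z = -28984
sqrt(z + 17979) = sqrt(-28984 + 17979) = sqrt(-11005) = I*sqrt(11005)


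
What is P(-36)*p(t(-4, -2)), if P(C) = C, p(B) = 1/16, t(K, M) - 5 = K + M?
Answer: -9/4 ≈ -2.2500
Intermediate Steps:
t(K, M) = 5 + K + M (t(K, M) = 5 + (K + M) = 5 + K + M)
p(B) = 1/16
P(-36)*p(t(-4, -2)) = -36*1/16 = -9/4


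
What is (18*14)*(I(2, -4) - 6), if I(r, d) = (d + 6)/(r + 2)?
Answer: -1386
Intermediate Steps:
I(r, d) = (6 + d)/(2 + r)
(18*14)*(I(2, -4) - 6) = (18*14)*((6 - 4)/(2 + 2) - 6) = 252*(2/4 - 6) = 252*((1/4)*2 - 6) = 252*(1/2 - 6) = 252*(-11/2) = -1386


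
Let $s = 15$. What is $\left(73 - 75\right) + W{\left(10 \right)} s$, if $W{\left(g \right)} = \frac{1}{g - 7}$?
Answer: $3$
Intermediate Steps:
$W{\left(g \right)} = \frac{1}{-7 + g}$
$\left(73 - 75\right) + W{\left(10 \right)} s = \left(73 - 75\right) + \frac{1}{-7 + 10} \cdot 15 = \left(73 - 75\right) + \frac{1}{3} \cdot 15 = -2 + \frac{1}{3} \cdot 15 = -2 + 5 = 3$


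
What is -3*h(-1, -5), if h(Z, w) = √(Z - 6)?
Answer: -3*I*√7 ≈ -7.9373*I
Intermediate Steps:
h(Z, w) = √(-6 + Z)
-3*h(-1, -5) = -3*√(-6 - 1) = -3*I*√7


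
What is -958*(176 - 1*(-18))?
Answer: -185852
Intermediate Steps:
-958*(176 - 1*(-18)) = -958*(176 + 18) = -958*194 = -185852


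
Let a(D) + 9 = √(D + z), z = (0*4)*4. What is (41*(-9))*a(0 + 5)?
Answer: 3321 - 369*√5 ≈ 2495.9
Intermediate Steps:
z = 0 (z = 0*4 = 0)
a(D) = -9 + √D (a(D) = -9 + √(D + 0) = -9 + √D)
(41*(-9))*a(0 + 5) = (41*(-9))*(-9 + √(0 + 5)) = -369*(-9 + √5) = 3321 - 369*√5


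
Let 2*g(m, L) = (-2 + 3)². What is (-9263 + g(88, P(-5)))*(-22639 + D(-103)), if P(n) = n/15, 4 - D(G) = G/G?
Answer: 209665950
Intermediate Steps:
D(G) = 3 (D(G) = 4 - G/G = 4 - 1*1 = 4 - 1 = 3)
P(n) = n/15 (P(n) = n*(1/15) = n/15)
g(m, L) = ½ (g(m, L) = (-2 + 3)²/2 = (½)*1² = (½)*1 = ½)
(-9263 + g(88, P(-5)))*(-22639 + D(-103)) = (-9263 + ½)*(-22639 + 3) = -18525/2*(-22636) = 209665950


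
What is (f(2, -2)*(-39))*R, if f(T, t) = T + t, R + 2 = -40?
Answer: 0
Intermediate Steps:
R = -42 (R = -2 - 40 = -42)
(f(2, -2)*(-39))*R = ((2 - 2)*(-39))*(-42) = (0*(-39))*(-42) = 0*(-42) = 0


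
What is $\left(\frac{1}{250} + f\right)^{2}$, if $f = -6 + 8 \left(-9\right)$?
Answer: $\frac{380211001}{62500} \approx 6083.4$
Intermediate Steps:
$f = -78$ ($f = -6 - 72 = -78$)
$\left(\frac{1}{250} + f\right)^{2} = \left(\frac{1}{250} - 78\right)^{2} = \left(- \frac{19499}{250}\right)^{2} = \frac{380211001}{62500}$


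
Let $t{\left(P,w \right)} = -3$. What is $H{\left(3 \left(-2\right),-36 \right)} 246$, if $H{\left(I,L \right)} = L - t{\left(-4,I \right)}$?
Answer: $-8118$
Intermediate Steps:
$H{\left(I,L \right)} = 3 + L$ ($H{\left(I,L \right)} = L - -3 = L + 3 = 3 + L$)
$H{\left(3 \left(-2\right),-36 \right)} 246 = \left(3 - 36\right) 246 = \left(-33\right) 246 = -8118$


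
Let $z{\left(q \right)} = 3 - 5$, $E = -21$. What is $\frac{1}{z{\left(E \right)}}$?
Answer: $- \frac{1}{2} \approx -0.5$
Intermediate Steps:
$z{\left(q \right)} = -2$ ($z{\left(q \right)} = 3 - 5 = -2$)
$\frac{1}{z{\left(E \right)}} = \frac{1}{-2} = - \frac{1}{2}$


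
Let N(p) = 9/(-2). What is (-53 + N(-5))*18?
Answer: -1035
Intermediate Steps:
N(p) = -9/2 (N(p) = 9*(-½) = -9/2)
(-53 + N(-5))*18 = (-53 - 9/2)*18 = -115/2*18 = -1035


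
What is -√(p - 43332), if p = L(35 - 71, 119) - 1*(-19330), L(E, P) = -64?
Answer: -3*I*√2674 ≈ -155.13*I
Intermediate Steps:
p = 19266 (p = -64 - 1*(-19330) = -64 + 19330 = 19266)
-√(p - 43332) = -√(19266 - 43332) = -√(-24066) = -3*I*√2674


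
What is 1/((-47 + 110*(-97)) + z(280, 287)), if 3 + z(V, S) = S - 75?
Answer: -1/10508 ≈ -9.5166e-5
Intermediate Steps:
z(V, S) = -78 + S (z(V, S) = -3 + (S - 75) = -3 + (-75 + S) = -78 + S)
1/((-47 + 110*(-97)) + z(280, 287)) = 1/((-47 + 110*(-97)) + (-78 + 287)) = 1/((-47 - 10670) + 209) = 1/(-10717 + 209) = 1/(-10508) = -1/10508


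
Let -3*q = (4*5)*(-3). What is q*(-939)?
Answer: -18780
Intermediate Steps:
q = 20 (q = -4*5*(-3)/3 = -20*(-3)/3 = -1/3*(-60) = 20)
q*(-939) = 20*(-939) = -18780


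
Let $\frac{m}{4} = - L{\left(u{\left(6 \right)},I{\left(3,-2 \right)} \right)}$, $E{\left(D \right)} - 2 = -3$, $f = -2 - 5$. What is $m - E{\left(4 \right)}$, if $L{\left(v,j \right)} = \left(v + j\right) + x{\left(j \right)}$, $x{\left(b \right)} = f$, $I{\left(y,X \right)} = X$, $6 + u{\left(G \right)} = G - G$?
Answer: $61$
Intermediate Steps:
$u{\left(G \right)} = -6$ ($u{\left(G \right)} = -6 + \left(G - G\right) = -6 + 0 = -6$)
$f = -7$ ($f = -2 - 5 = -7$)
$x{\left(b \right)} = -7$
$E{\left(D \right)} = -1$ ($E{\left(D \right)} = 2 - 3 = -1$)
$L{\left(v,j \right)} = -7 + j + v$ ($L{\left(v,j \right)} = \left(v + j\right) - 7 = \left(j + v\right) - 7 = -7 + j + v$)
$m = 60$ ($m = 4 \left(- (-7 - 2 - 6)\right) = 4 \left(\left(-1\right) \left(-15\right)\right) = 4 \cdot 15 = 60$)
$m - E{\left(4 \right)} = 60 - -1 = 60 + 1 = 61$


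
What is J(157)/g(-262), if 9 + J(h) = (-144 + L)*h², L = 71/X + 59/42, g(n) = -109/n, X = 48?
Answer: -51034777343/6104 ≈ -8.3609e+6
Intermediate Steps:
L = 323/112 (L = 71/48 + 59/42 = 323/112 ≈ 2.8839)
J(h) = -9 - 15805*h²/112 (J(h) = -9 + (-144 + 323/112)*h² = -9 - 15805*h²/112)
J(157)/g(-262) = (-9 - 15805/112*157²)/((-109/(-262))) = (-9 - 15805/112*24649)/((-109*(-1/262))) = (-9 - 389577445/112)/(109/262) = -389578453/112*262/109 = -51034777343/6104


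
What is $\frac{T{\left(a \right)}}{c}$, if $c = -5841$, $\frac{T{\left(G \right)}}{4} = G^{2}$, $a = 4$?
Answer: $- \frac{64}{5841} \approx -0.010957$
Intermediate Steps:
$T{\left(G \right)} = 4 G^{2}$
$\frac{T{\left(a \right)}}{c} = \frac{4 \cdot 4^{2}}{-5841} = 4 \cdot 16 \left(- \frac{1}{5841}\right) = 64 \left(- \frac{1}{5841}\right) = - \frac{64}{5841}$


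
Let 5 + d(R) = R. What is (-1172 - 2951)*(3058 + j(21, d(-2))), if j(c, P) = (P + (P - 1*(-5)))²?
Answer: -12942097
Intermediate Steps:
d(R) = -5 + R
j(c, P) = (5 + 2*P)² (j(c, P) = (P + (P + 5))² = (P + (5 + P))² = (5 + 2*P)²)
(-1172 - 2951)*(3058 + j(21, d(-2))) = (-1172 - 2951)*(3058 + (5 + 2*(-5 - 2))²) = -4123*(3058 + (5 + 2*(-7))²) = -4123*(3058 + (5 - 14)²) = -4123*(3058 + (-9)²) = -4123*(3058 + 81) = -4123*3139 = -12942097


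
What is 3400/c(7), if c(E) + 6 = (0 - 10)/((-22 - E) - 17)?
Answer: -78200/133 ≈ -587.97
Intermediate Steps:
c(E) = -6 - 10/(-39 - E) (c(E) = -6 + (0 - 10)/((-22 - E) - 17) = -6 - 10/(-39 - E))
3400/c(7) = 3400/((2*(-112 - 3*7)/(39 + 7))) = 3400/((2*(-112 - 21)/46)) = 3400/((2*(1/46)*(-133))) = 3400/(-133/23) = 3400*(-23/133) = -78200/133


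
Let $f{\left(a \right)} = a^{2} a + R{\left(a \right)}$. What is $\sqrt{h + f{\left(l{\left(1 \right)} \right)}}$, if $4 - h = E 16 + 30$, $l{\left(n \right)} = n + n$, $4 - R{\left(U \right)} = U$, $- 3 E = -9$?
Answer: $8 i \approx 8.0 i$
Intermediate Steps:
$E = 3$ ($E = \left(- \frac{1}{3}\right) \left(-9\right) = 3$)
$R{\left(U \right)} = 4 - U$
$l{\left(n \right)} = 2 n$
$h = -74$ ($h = 4 - \left(3 \cdot 16 + 30\right) = 4 - \left(48 + 30\right) = 4 - 78 = -74$)
$f{\left(a \right)} = 4 + a^{3} - a$ ($f{\left(a \right)} = a^{2} a - \left(-4 + a\right) = a^{3} - \left(-4 + a\right) = 4 + a^{3} - a$)
$\sqrt{h + f{\left(l{\left(1 \right)} \right)}} = \sqrt{-74 + \left(4 + \left(2 \cdot 1\right)^{3} - 2 \cdot 1\right)} = \sqrt{-74 + \left(4 + 2^{3} - 2\right)} = \sqrt{-74 + \left(4 + 8 - 2\right)} = \sqrt{-74 + 10} = \sqrt{-64} = 8 i$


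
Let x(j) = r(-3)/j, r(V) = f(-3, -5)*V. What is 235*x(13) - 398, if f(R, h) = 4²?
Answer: -16454/13 ≈ -1265.7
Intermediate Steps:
f(R, h) = 16
r(V) = 16*V
x(j) = -48/j (x(j) = (16*(-3))/j = -48/j)
235*x(13) - 398 = 235*(-48/13) - 398 = -11280/13 - 398 = -16454/13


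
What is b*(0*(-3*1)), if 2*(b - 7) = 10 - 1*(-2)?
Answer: 0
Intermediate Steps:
b = 13 (b = 7 + (10 - 1*(-2))/2 = 7 + (10 + 2)/2 = 7 + (1/2)*12 = 7 + 6 = 13)
b*(0*(-3*1)) = 13*(0*(-3*1)) = 13*(0*(-3)) = 13*0 = 0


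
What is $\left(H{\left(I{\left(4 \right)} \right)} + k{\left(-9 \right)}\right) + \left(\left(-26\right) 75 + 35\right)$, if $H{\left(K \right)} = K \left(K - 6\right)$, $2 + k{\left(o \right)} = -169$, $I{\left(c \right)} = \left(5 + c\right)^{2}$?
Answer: $3989$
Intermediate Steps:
$k{\left(o \right)} = -171$ ($k{\left(o \right)} = -2 - 169 = -171$)
$H{\left(K \right)} = K \left(-6 + K\right)$
$\left(H{\left(I{\left(4 \right)} \right)} + k{\left(-9 \right)}\right) + \left(\left(-26\right) 75 + 35\right) = \left(\left(5 + 4\right)^{2} \left(-6 + \left(5 + 4\right)^{2}\right) - 171\right) + \left(\left(-26\right) 75 + 35\right) = \left(9^{2} \left(-6 + 9^{2}\right) - 171\right) + \left(-1950 + 35\right) = \left(81 \left(-6 + 81\right) - 171\right) - 1915 = \left(81 \cdot 75 - 171\right) - 1915 = \left(6075 - 171\right) - 1915 = 5904 - 1915 = 3989$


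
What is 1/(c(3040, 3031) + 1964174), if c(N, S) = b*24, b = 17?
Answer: 1/1964582 ≈ 5.0901e-7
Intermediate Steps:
c(N, S) = 408 (c(N, S) = 17*24 = 408)
1/(c(3040, 3031) + 1964174) = 1/(408 + 1964174) = 1/1964582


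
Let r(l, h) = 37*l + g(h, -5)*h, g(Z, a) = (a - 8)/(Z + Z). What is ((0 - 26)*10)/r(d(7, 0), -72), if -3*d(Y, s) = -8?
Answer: -1560/553 ≈ -2.8210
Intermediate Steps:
d(Y, s) = 8/3 (d(Y, s) = -⅓*(-8) = 8/3)
g(Z, a) = (-8 + a)/(2*Z) (g(Z, a) = (-8 + a)/((2*Z)) = (-8 + a)*(1/(2*Z)) = (-8 + a)/(2*Z))
r(l, h) = -13/2 + 37*l (r(l, h) = 37*l + ((-8 - 5)/(2*h))*h = 37*l + ((½)*(-13)/h)*h = 37*l + (-13/(2*h))*h = 37*l - 13/2 = -13/2 + 37*l)
((0 - 26)*10)/r(d(7, 0), -72) = ((0 - 26)*10)/(-13/2 + 37*(8/3)) = (-26*10)/(-13/2 + 296/3) = -260/553/6 = -260*6/553 = -1560/553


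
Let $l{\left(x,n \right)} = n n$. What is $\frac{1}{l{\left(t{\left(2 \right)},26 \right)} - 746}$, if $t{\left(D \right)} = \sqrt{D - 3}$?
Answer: $- \frac{1}{70} \approx -0.014286$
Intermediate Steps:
$t{\left(D \right)} = \sqrt{-3 + D}$
$l{\left(x,n \right)} = n^{2}$
$\frac{1}{l{\left(t{\left(2 \right)},26 \right)} - 746} = \frac{1}{26^{2} - 746} = \frac{1}{676 - 746} = \frac{1}{-70} = - \frac{1}{70}$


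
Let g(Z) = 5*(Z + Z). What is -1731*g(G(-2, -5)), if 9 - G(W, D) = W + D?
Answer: -276960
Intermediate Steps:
G(W, D) = 9 - D - W (G(W, D) = 9 - (W + D) = 9 - (D + W) = 9 + (-D - W) = 9 - D - W)
g(Z) = 10*Z (g(Z) = 5*(2*Z) = 10*Z)
-1731*g(G(-2, -5)) = -17310*(9 - 1*(-5) - 1*(-2)) = -17310*(9 + 5 + 2) = -17310*16 = -1731*160 = -276960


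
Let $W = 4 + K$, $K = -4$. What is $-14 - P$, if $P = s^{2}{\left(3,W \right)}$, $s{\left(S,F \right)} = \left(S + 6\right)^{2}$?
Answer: $-6575$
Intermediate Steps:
$W = 0$ ($W = 4 - 4 = 0$)
$s{\left(S,F \right)} = \left(6 + S\right)^{2}$
$P = 6561$ ($P = \left(\left(6 + 3\right)^{2}\right)^{2} = \left(9^{2}\right)^{2} = 81^{2} = 6561$)
$-14 - P = -14 - 6561 = -6575$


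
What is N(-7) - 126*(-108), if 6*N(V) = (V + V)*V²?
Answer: 40481/3 ≈ 13494.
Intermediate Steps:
N(V) = V³/3 (N(V) = ((V + V)*V²)/6 = ((2*V)*V²)/6 = (2*V³)/6 = V³/3)
N(-7) - 126*(-108) = (⅓)*(-7)³ - 126*(-108) = (⅓)*(-343) + 13608 = -343/3 + 13608 = 40481/3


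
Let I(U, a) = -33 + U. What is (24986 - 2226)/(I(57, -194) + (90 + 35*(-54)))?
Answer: -2845/222 ≈ -12.815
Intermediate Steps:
(24986 - 2226)/(I(57, -194) + (90 + 35*(-54))) = (24986 - 2226)/((-33 + 57) + (90 + 35*(-54))) = 22760/(24 + (90 - 1890)) = 22760/(24 - 1800) = 22760/(-1776) = 22760*(-1/1776) = -2845/222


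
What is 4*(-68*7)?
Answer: -1904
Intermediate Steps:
4*(-68*7) = 4*(-476) = -1904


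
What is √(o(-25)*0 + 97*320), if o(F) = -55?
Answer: 8*√485 ≈ 176.18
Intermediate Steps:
√(o(-25)*0 + 97*320) = √(-55*0 + 97*320) = √(0 + 31040) = √31040 = 8*√485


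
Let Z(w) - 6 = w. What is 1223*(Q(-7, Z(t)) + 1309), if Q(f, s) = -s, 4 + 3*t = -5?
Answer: 1597238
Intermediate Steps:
t = -3 (t = -4/3 + (1/3)*(-5) = -4/3 - 5/3 = -3)
Z(w) = 6 + w
1223*(Q(-7, Z(t)) + 1309) = 1223*(-(6 - 3) + 1309) = 1223*(-1*3 + 1309) = 1223*(-3 + 1309) = 1223*1306 = 1597238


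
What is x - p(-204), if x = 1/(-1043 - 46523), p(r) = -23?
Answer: 1094017/47566 ≈ 23.000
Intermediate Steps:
x = -1/47566 (x = 1/(-47566) = -1/47566 ≈ -2.1023e-5)
x - p(-204) = -1/47566 - 1*(-23) = -1/47566 + 23 = 1094017/47566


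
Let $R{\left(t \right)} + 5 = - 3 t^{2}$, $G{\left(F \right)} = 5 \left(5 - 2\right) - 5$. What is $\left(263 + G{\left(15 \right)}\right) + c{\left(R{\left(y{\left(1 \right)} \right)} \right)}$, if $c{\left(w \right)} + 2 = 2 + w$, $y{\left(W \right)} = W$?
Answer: $265$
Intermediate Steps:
$G{\left(F \right)} = 10$ ($G{\left(F \right)} = 5 \left(5 - 2\right) - 5 = 5 \cdot 3 - 5 = 15 - 5 = 10$)
$R{\left(t \right)} = -5 - 3 t^{2}$
$c{\left(w \right)} = w$ ($c{\left(w \right)} = -2 + \left(2 + w\right) = w$)
$\left(263 + G{\left(15 \right)}\right) + c{\left(R{\left(y{\left(1 \right)} \right)} \right)} = \left(263 + 10\right) - \left(5 + 3 \cdot 1^{2}\right) = 273 - 8 = 265$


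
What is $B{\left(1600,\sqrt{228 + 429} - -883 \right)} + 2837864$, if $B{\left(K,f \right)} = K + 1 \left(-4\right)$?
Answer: $2839460$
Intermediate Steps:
$B{\left(K,f \right)} = -4 + K$ ($B{\left(K,f \right)} = K - 4 = -4 + K$)
$B{\left(1600,\sqrt{228 + 429} - -883 \right)} + 2837864 = \left(-4 + 1600\right) + 2837864 = 1596 + 2837864 = 2839460$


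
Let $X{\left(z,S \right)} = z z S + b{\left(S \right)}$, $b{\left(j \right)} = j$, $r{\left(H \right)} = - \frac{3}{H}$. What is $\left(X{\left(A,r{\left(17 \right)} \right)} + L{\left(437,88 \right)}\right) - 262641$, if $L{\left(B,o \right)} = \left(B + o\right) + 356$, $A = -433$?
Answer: $- \frac{5012390}{17} \approx -2.9485 \cdot 10^{5}$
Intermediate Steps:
$X{\left(z,S \right)} = S + S z^{2}$ ($X{\left(z,S \right)} = z z S + S = z^{2} S + S = S z^{2} + S = S + S z^{2}$)
$L{\left(B,o \right)} = 356 + B + o$
$\left(X{\left(A,r{\left(17 \right)} \right)} + L{\left(437,88 \right)}\right) - 262641 = \left(- \frac{3}{17} \left(1 + \left(-433\right)^{2}\right) + \left(356 + 437 + 88\right)\right) - 262641 = \left(\left(-3\right) \frac{1}{17} \left(1 + 187489\right) + 881\right) - 262641 = \left(\left(- \frac{3}{17}\right) 187490 + 881\right) - 262641 = \left(- \frac{562470}{17} + 881\right) - 262641 = - \frac{547493}{17} - 262641 = - \frac{5012390}{17}$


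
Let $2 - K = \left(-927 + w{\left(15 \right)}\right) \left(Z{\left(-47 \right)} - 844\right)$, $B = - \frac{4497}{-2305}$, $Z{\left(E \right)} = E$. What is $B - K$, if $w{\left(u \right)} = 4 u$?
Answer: $\frac{1780605472}{2305} \approx 7.725 \cdot 10^{5}$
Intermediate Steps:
$B = \frac{4497}{2305}$ ($B = \left(-4497\right) \left(- \frac{1}{2305}\right) = \frac{4497}{2305} \approx 1.951$)
$K = -772495$ ($K = 2 - \left(-927 + 4 \cdot 15\right) \left(-47 - 844\right) = 2 - \left(-927 + 60\right) \left(-891\right) = 2 - \left(-867\right) \left(-891\right) = 2 - 772497 = -772495$)
$B - K = \frac{4497}{2305} - -772495 = \frac{4497}{2305} + 772495 = \frac{1780605472}{2305}$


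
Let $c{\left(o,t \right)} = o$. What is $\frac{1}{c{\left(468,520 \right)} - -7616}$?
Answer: $\frac{1}{8084} \approx 0.0001237$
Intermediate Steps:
$\frac{1}{c{\left(468,520 \right)} - -7616} = \frac{1}{468 - -7616} = \frac{1}{468 + 7616} = \frac{1}{8084}$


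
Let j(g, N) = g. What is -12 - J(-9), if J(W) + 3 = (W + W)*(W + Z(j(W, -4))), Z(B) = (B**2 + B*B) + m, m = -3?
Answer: 2691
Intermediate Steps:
Z(B) = -3 + 2*B**2 (Z(B) = (B**2 + B*B) - 3 = (B**2 + B**2) - 3 = 2*B**2 - 3 = -3 + 2*B**2)
J(W) = -3 + 2*W*(-3 + W + 2*W**2) (J(W) = -3 + (W + W)*(W + (-3 + 2*W**2)) = -3 + (2*W)*(-3 + W + 2*W**2) = -3 + 2*W*(-3 + W + 2*W**2))
-12 - J(-9) = -12 - (-3 - 6*(-9) + 2*(-9)**2 + 4*(-9)**3) = -12 - (-3 + 54 + 2*81 + 4*(-729)) = -12 - (-3 + 54 + 162 - 2916) = -12 - 1*(-2703) = -12 + 2703 = 2691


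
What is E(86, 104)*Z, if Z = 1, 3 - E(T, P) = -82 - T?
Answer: 171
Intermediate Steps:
E(T, P) = 85 + T (E(T, P) = 3 - (-82 - T) = 3 + (82 + T) = 85 + T)
E(86, 104)*Z = (85 + 86)*1 = 171*1 = 171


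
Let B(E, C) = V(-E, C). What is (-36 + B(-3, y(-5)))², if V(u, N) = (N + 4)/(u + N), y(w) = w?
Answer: 5041/4 ≈ 1260.3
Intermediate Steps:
V(u, N) = (4 + N)/(N + u)
B(E, C) = (4 + C)/(C - E)
(-36 + B(-3, y(-5)))² = (-36 + (4 - 5)/(-5 - 1*(-3)))² = (-36 - 1/(-5 + 3))² = (-36 - 1/(-2))² = (-36 - ½*(-1))² = (-36 + ½)² = (-71/2)² = 5041/4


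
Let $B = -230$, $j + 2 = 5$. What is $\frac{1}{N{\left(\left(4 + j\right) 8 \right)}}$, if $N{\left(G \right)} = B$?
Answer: $- \frac{1}{230} \approx -0.0043478$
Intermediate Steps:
$j = 3$ ($j = -2 + 5 = 3$)
$N{\left(G \right)} = -230$
$\frac{1}{N{\left(\left(4 + j\right) 8 \right)}} = \frac{1}{-230} = - \frac{1}{230}$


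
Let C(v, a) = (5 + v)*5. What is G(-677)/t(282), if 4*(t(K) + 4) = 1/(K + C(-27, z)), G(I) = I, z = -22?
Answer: 465776/2751 ≈ 169.31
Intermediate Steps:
C(v, a) = 25 + 5*v
t(K) = -4 + 1/(4*(-110 + K)) (t(K) = -4 + 1/(4*(K + (25 + 5*(-27)))) = -4 + 1/(4*(K + (25 - 135))) = -4 + 1/(4*(K - 110)) = -4 + 1/(4*(-110 + K)))
G(-677)/t(282) = -677*4*(-110 + 282)/(1761 - 16*282) = -677*688/(1761 - 4512) = -677/((¼)*(1/172)*(-2751)) = -677/(-2751/688) = -677*(-688/2751) = 465776/2751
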